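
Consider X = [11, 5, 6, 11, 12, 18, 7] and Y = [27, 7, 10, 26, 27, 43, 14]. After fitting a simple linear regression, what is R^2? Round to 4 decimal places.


The fitted line is Y = -5.8333 + 2.7833*X.
SSres = 10.3667, SStot = 940.0000.
R^2 = 1 - SSres/SStot = 0.9890.

0.9890


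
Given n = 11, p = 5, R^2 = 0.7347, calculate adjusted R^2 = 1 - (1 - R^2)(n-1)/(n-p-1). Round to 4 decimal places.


Plug in: Adj R^2 = 1 - (1 - 0.7347) * 10/5.
= 1 - 0.2653 * 10/5
= 1 - 2.6530 / 5
= 1 - 0.5306 = 0.4694.

0.4694


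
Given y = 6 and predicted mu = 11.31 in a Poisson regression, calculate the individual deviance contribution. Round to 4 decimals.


First: ln(6/11.31) = -0.633928.
Then: 6 * -0.633928 = -3.803568.
y - mu = 6 - 11.31 = -5.31.
D = 2(-3.803568 - -5.31) = 3.012864, which rounds to 3.0129.

3.0129


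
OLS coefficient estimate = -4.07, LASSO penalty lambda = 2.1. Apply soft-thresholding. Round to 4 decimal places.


Check: |-4.07| = 4.07 vs lambda = 2.1.
Since |beta| > lambda, coefficient = sign(beta)*(|beta| - lambda) = -1.9700.
Soft-thresholded coefficient = -1.9700.

-1.9700


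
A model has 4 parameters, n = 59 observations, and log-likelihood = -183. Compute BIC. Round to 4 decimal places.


Compute k*ln(n) = 4*ln(59) = 4*4.077537 = 16.310148.
Then -2*loglik = 366.
BIC = 16.310148 + 366 = 382.310148, which rounds to 382.3101.

382.3101


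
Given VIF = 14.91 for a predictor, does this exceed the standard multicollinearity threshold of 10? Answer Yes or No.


Check: VIF = 14.91 vs threshold = 10.
Since 14.91 >= 10, the answer is Yes.

Yes


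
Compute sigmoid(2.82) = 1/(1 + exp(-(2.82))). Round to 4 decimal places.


First, exp(-2.8200) = 0.0596.
Then sigma(z) = 1/(1 + 0.0596) = 0.9437.

0.9437


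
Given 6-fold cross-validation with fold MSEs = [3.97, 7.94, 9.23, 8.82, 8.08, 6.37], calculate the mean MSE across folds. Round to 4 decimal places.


Add all fold MSEs: 44.4100.
Divide by k = 6: 44.4100/6 = 7.4017.

7.4017


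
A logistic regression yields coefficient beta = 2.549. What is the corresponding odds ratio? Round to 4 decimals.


exp(2.549) = 12.7943.
So the odds ratio is 12.7943.

12.7943


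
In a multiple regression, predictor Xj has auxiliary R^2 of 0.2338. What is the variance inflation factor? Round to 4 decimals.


Using VIF = 1/(1 - R^2_j):
1 - 0.2338 = 0.7662.
VIF = 1.3051.

1.3051


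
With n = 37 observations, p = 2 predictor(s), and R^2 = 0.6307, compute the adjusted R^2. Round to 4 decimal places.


Adjusted R^2 = 1 - (1 - R^2) * (n-1)/(n-p-1).
(1 - R^2) = 0.3693.
(n-1)/(n-p-1) = 36/34.
(1 - R^2) * (n-1) = 0.3693 * 36 = 13.2948.
Divide by (n-p-1): 13.2948 / 34 = 0.3910.
Adj R^2 = 1 - 0.3910 = 0.6090.

0.6090


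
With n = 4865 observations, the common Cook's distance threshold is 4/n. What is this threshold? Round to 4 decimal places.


Cook's distance cutoff = 4/n = 4/4865.
= 0.0008.

0.0008


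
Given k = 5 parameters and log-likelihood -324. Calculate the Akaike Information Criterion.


AIC = 2*5 - 2*(-324).
= 10 + 648 = 658.

658


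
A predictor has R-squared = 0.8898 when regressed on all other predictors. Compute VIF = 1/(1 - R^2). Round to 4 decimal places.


Using VIF = 1/(1 - R^2_j):
1 - 0.8898 = 0.1102.
VIF = 9.0744.

9.0744


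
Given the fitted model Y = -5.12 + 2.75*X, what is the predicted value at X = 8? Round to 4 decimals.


Predicted value:
Y = -5.12 + (2.75)(8) = -5.12 + 22.0000 = 16.8800.

16.8800


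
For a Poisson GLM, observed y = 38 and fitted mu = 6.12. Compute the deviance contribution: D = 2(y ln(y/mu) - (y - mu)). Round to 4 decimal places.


First: ln(38/6.12) = 1.826024.
Then: 38 * 1.826024 = 69.388912.
y - mu = 38 - 6.12 = 31.88.
D = 2(69.388912 - 31.88) = 75.017824, which rounds to 75.0178.

75.0178


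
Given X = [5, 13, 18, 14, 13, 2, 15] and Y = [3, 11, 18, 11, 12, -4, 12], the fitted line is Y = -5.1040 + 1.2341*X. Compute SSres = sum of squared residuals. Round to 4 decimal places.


Predicted values from Y = -5.1040 + 1.2341*X.
Residuals: [1.9335, 0.0607, 0.8902, -1.1734, 1.0607, -1.3642, -1.4075].
SSres = 10.8786.

10.8786


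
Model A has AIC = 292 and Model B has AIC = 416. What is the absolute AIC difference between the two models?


|AIC_A - AIC_B| = |292 - 416| = 124.
Model A is preferred (lower AIC).

124


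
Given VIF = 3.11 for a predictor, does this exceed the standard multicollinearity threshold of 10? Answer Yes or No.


Compare VIF = 3.11 to the threshold of 10.
3.11 < 10, so the answer is No.

No


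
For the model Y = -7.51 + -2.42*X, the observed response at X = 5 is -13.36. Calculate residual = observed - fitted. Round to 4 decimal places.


Compute yhat = -7.51 + (-2.42)(5) = -19.6100.
Residual = actual - predicted = -13.36 - -19.6100 = 6.2500.

6.2500


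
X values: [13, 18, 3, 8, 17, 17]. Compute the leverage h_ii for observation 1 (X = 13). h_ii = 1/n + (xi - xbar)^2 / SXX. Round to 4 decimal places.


n = 6, xbar = 12.6667.
SXX = sum((xi - xbar)^2) = 181.3333.
h = 1/6 + (13 - 12.6667)^2 / 181.3333 = 0.1673.

0.1673


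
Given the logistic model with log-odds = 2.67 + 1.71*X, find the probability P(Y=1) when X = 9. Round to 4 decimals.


Compute z = 2.67 + (1.71)(9) = 18.0600.
exp(-z) = 0.0000.
P = 1/(1 + 0.0000) = 1.0000.

1.0000


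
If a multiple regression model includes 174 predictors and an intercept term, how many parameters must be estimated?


Including the intercept, the model has 174 predictor coefficients + 1 intercept.
Total = 175.

175


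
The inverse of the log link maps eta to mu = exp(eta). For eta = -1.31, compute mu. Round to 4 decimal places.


The inverse log link gives:
mu = exp(-1.31) = 0.2698.

0.2698


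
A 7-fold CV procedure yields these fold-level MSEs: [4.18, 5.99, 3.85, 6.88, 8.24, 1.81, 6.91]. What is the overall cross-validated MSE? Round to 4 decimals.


Add all fold MSEs: 37.8600.
Divide by k = 7: 37.8600/7 = 5.4086.

5.4086


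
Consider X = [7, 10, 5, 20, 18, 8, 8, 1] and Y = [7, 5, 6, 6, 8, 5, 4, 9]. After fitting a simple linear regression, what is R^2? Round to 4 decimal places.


Fit the OLS line: b0 = 6.4941, b1 = -0.0254.
SSres = 19.3161.
SStot = 19.5000.
R^2 = 1 - 19.3161/19.5000 = 0.0094.

0.0094


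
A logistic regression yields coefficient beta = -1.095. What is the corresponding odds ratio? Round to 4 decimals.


The odds ratio is computed as:
OR = e^(-1.095) = 0.3345.

0.3345


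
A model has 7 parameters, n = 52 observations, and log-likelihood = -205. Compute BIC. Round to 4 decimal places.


ln(52) = 3.951244.
k * ln(n) = 7 * 3.951244 = 27.658708.
-2L = 410.
BIC = 27.658708 + 410 = 437.658708, which rounds to 437.6587.

437.6587


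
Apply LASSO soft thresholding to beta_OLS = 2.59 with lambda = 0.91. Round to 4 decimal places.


|beta_OLS| = 2.59.
lambda = 0.91.
Since |beta| > lambda, coefficient = sign(beta)*(|beta| - lambda) = 1.6800.
Result = 1.6800.

1.6800


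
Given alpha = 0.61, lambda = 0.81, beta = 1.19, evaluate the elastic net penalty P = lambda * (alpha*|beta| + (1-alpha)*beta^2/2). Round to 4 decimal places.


L1 component = 0.61 * |1.19| = 0.7259.
L2 component = 0.39 * 1.19^2 / 2 = 0.2761.
Penalty = 0.81 * (0.7259 + 0.2761) = 0.81 * 1.0020 = 0.8117.

0.8117


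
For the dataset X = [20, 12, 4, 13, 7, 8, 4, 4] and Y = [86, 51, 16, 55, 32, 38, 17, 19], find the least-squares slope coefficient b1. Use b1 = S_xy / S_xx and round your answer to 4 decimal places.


Calculate xbar = 9.0000, ybar = 39.2500.
S_xx = 226.0000, S_xy = 957.0000.
Using b1 = S_xy / S_xx = 957.0000 / 226.0000, we get b1 = 4.2345.

4.2345


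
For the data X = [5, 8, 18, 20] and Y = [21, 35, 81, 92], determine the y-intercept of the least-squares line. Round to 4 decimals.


The slope is b1 = 4.6897.
Sample means are xbar = 12.7500 and ybar = 57.2500.
Intercept: b0 = 57.2500 - (4.6897)(12.7500) = -2.5438.

-2.5438


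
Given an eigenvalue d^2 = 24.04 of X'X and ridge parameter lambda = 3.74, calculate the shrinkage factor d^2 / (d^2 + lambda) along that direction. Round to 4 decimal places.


Denominator = d^2 + lambda = 24.04 + 3.74 = 27.7800.
Shrinkage = 24.04 / 27.7800 = 0.8654.

0.8654


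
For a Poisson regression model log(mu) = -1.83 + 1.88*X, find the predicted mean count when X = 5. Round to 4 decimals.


Compute eta = -1.83 + 1.88 * 5 = 7.5700.
Apply inverse link: mu = e^7.5700 = 1939.1403.

1939.1403


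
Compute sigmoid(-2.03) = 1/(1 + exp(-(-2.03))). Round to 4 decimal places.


Compute exp(2.0300) = 7.6141.
Sigmoid = 1 / (1 + 7.6141) = 1 / 8.6141 = 0.1161.

0.1161


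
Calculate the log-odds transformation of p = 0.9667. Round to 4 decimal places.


The odds are p/(1-p) = 0.9667 / 0.0333 = 29.0300.
logit(p) = ln(29.0300) = 3.3683.

3.3683


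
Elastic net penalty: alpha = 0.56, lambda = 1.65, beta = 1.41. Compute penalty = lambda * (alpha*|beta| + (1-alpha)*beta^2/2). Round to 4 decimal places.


alpha * |beta| = 0.56 * 1.41 = 0.7896.
(1-alpha) * beta^2/2 = 0.44 * 1.9881/2 = 0.4374.
Total = 1.65 * (0.7896 + 0.4374) = 2.0245.

2.0245


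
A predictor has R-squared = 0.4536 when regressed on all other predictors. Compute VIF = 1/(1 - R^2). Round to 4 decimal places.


VIF = 1 / (1 - 0.4536).
= 1 / 0.5464 = 1.8302.

1.8302


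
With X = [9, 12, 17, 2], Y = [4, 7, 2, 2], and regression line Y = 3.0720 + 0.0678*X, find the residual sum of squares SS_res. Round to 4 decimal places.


Predicted values from Y = 3.0720 + 0.0678*X.
Residuals: [0.3178, 3.1144, -2.2246, -1.2076].
SSres = 16.2076.

16.2076


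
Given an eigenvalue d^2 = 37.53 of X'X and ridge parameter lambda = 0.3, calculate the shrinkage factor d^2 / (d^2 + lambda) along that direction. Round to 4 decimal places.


Denominator = d^2 + lambda = 37.53 + 0.3 = 37.8300.
Shrinkage = 37.53 / 37.8300 = 0.9921.

0.9921


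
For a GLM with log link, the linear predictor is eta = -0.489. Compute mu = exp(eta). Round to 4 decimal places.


Apply the inverse link:
mu = e^-0.489 = 0.6132.

0.6132


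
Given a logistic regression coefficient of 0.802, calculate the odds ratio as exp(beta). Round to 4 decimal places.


Odds ratio = exp(beta) = exp(0.802).
= 2.2300.

2.2300


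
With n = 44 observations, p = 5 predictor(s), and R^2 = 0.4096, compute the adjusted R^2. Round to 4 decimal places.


Using the formula:
(1 - 0.4096) = 0.5904.
Multiply by 43/38: 0.5904 * 43 = 25.3872, then 25.3872 / 38 = 0.6681.
Adj R^2 = 1 - 0.6681 = 0.3319.

0.3319


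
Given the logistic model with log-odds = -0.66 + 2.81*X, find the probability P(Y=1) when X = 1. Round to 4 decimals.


Linear predictor: z = -0.66 + 2.81 * 1 = 2.1500.
P = 1/(1 + exp(-2.1500)) = 1/(1 + 0.1165) = 0.8957.

0.8957


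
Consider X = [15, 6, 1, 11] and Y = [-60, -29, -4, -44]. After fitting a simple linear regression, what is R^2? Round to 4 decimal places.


Fit the OLS line: b0 = -2.0880, b1 = -3.8984.
SSres = 17.6072.
SStot = 1700.7500.
R^2 = 1 - 17.6072/1700.7500 = 0.9896.

0.9896


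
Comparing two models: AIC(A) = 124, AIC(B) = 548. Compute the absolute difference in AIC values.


Compute |124 - 548| = 424.
Model A has the smaller AIC.

424


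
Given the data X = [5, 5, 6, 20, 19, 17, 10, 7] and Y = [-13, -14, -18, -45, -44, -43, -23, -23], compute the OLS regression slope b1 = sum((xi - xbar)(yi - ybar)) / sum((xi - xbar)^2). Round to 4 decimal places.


Calculate xbar = 11.1250, ybar = -27.8750.
S_xx = 294.8750, S_xy = -620.1250.
Using b1 = S_xy / S_xx = -620.1250 / 294.8750, we get b1 = -2.1030.

-2.1030


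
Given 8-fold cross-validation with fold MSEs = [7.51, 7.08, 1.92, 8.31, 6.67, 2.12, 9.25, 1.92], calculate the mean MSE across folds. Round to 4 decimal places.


Add all fold MSEs: 44.7800.
Divide by k = 8: 44.7800/8 = 5.5975.

5.5975


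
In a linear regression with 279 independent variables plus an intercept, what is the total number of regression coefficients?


Each predictor gets one coefficient, plus one intercept.
Total parameters = 279 + 1 = 280.

280


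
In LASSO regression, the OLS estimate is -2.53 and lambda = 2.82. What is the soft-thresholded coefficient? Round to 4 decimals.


Absolute value: |-2.53| = 2.53.
Compare to lambda = 2.82.
Since |beta| <= lambda, the coefficient is set to 0.

0.0000


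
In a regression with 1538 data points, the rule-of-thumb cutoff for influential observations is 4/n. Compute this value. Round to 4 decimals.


Cook's distance cutoff = 4/n = 4/1538.
= 0.0026.

0.0026


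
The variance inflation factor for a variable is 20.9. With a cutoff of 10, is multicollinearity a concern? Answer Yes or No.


The threshold is 10.
VIF = 20.9 is >= 10.
Multicollinearity indication: Yes.

Yes


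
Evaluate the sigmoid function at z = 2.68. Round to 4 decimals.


First, exp(-2.6800) = 0.0686.
Then sigma(z) = 1/(1 + 0.0686) = 0.9358.

0.9358


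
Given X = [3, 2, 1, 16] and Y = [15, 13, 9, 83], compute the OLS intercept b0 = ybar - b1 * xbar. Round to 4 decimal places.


The slope is b1 = 5.0201.
Sample means are xbar = 5.5000 and ybar = 30.0000.
Intercept: b0 = 30.0000 - (5.0201)(5.5000) = 2.3893.

2.3893


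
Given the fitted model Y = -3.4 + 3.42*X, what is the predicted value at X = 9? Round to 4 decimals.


Predicted value:
Y = -3.4 + (3.42)(9) = -3.4 + 30.7800 = 27.3800.

27.3800


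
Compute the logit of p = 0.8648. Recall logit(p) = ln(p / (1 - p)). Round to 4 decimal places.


Compute the odds: 0.8648/0.1352 = 6.3964.
Take the natural log: ln(6.3964) = 1.8557.

1.8557


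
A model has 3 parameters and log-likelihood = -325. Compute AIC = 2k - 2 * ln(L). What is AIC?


AIC = 2k - 2*loglik = 2(3) - 2(-325).
= 6 + 650 = 656.

656


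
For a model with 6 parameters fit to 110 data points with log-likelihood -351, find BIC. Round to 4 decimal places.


ln(110) = 4.700480.
k * ln(n) = 6 * 4.700480 = 28.202880.
-2L = 702.
BIC = 28.202880 + 702 = 730.202880, which rounds to 730.2029.

730.2029


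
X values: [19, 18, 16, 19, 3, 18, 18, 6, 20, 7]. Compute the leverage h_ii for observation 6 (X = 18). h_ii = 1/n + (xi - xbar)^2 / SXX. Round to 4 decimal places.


Compute xbar = 14.4000 with n = 10 observations.
SXX = 370.4000.
Leverage = 1/10 + (18 - 14.4000)^2/370.4000 = 0.1350.

0.1350


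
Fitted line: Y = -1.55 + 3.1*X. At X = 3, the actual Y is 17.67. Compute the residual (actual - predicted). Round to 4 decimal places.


Compute yhat = -1.55 + (3.1)(3) = 7.7500.
Residual = actual - predicted = 17.67 - 7.7500 = 9.9200.

9.9200


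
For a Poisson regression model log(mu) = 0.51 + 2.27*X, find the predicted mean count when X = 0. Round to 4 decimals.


eta = 0.51 + 2.27 * 0 = 0.5100.
mu = exp(0.5100) = 1.6653.

1.6653


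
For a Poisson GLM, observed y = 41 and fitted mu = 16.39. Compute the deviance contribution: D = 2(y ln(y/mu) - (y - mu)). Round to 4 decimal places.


First: ln(41/16.39) = 0.916901.
Then: 41 * 0.916901 = 37.592941.
y - mu = 41 - 16.39 = 24.61.
D = 2(37.592941 - 24.61) = 25.965882, which rounds to 25.9659.

25.9659


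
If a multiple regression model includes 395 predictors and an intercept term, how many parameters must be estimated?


Total coefficients = number of predictors + 1 (for the intercept).
= 395 + 1 = 396.

396


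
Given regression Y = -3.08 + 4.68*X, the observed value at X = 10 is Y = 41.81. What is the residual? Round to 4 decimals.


Compute yhat = -3.08 + (4.68)(10) = 43.7200.
Residual = actual - predicted = 41.81 - 43.7200 = -1.9100.

-1.9100


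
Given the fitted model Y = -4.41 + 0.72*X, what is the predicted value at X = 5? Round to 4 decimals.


Predicted value:
Y = -4.41 + (0.72)(5) = -4.41 + 3.6000 = -0.8100.

-0.8100


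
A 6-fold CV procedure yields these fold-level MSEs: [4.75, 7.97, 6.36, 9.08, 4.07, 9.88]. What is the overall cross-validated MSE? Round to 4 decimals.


Total MSE across folds = 42.1100.
CV-MSE = 42.1100/6 = 7.0183.

7.0183


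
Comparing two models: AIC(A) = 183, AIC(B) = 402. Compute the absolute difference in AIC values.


Absolute difference = |183 - 402| = 219.
The model with lower AIC (A) is preferred.

219


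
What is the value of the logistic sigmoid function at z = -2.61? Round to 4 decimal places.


exp(2.6100) = 13.5991.
1 + exp(-z) = 14.5991.
sigmoid = 1/14.5991 = 0.0685.

0.0685


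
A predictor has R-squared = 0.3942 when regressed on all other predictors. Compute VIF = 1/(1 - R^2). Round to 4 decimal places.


VIF = 1 / (1 - 0.3942).
= 1 / 0.6058 = 1.6507.

1.6507


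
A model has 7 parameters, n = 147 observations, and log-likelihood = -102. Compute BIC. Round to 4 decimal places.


Compute k*ln(n) = 7*ln(147) = 7*4.990433 = 34.933031.
Then -2*loglik = 204.
BIC = 34.933031 + 204 = 238.933031, which rounds to 238.9330.

238.9330


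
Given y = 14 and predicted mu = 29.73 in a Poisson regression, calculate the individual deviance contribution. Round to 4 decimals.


Compute y*ln(y/mu) = 14*ln(14/29.73) = 14*-0.753099 = -10.543386.
y - mu = -15.73.
D = 2*(-10.543386 - (-15.73)) = 10.373228, which rounds to 10.3732.

10.3732


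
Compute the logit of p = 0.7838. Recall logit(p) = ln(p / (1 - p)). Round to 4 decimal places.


The odds are p/(1-p) = 0.7838 / 0.2162 = 3.6253.
logit(p) = ln(3.6253) = 1.2879.

1.2879


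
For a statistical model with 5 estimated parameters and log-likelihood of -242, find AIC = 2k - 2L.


Compute:
2k = 2*5 = 10.
-2*loglik = -2*(-242) = 484.
AIC = 10 + 484 = 494.

494


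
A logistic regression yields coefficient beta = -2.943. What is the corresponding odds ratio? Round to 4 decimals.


exp(-2.943) = 0.0527.
So the odds ratio is 0.0527.

0.0527


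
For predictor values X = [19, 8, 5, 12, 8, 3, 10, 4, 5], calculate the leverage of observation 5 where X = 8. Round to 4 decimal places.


Mean of X: xbar = 8.2222.
SXX = 199.5556.
For X = 8: h = 1/9 + (8 - 8.2222)^2/199.5556 = 0.1114.

0.1114


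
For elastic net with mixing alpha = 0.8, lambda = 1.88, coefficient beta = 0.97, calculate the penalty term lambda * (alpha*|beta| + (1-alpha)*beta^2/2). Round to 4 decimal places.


Compute:
L1 = 0.8 * 0.97 = 0.7760.
L2 = 0.2 * 0.97^2 / 2 = 0.0941.
Penalty = 1.88 * (0.7760 + 0.0941) = 1.6358.

1.6358


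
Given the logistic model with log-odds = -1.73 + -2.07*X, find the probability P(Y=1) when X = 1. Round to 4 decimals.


Compute z = -1.73 + (-2.07)(1) = -3.8000.
exp(-z) = 44.7012.
P = 1/(1 + 44.7012) = 0.0219.

0.0219


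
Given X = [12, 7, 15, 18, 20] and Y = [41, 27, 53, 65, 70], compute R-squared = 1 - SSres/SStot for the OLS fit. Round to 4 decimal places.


After computing the OLS fit (b0=1.9772, b1=3.4183):
SSres = 7.5970, SStot = 1236.8000.
R^2 = 1 - 7.5970/1236.8000 = 0.9939.

0.9939


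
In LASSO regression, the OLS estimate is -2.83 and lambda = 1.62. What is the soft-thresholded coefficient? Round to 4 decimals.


|beta_OLS| = 2.83.
lambda = 1.62.
Since |beta| > lambda, coefficient = sign(beta)*(|beta| - lambda) = -1.2100.
Result = -1.2100.

-1.2100


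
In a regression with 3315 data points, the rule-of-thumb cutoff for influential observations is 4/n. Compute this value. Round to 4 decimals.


Using the rule of thumb:
Threshold = 4 / 3315 = 0.0012.

0.0012


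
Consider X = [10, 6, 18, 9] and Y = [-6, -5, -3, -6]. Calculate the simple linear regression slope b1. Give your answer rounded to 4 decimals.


Calculate xbar = 10.7500, ybar = -5.0000.
S_xx = 78.7500, S_xy = 17.0000.
Using b1 = S_xy / S_xx = 17.0000 / 78.7500, we get b1 = 0.2159.

0.2159


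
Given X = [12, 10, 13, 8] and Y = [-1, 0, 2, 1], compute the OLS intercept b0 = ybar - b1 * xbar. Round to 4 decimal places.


The slope is b1 = 0.0339.
Sample means are xbar = 10.7500 and ybar = 0.5000.
Intercept: b0 = 0.5000 - (0.0339)(10.7500) = 0.1356.

0.1356


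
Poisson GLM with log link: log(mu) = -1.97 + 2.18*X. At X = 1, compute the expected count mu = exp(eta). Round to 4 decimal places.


Linear predictor: eta = -1.97 + (2.18)(1) = 0.2100.
Expected count: mu = exp(0.2100) = 1.2337.

1.2337


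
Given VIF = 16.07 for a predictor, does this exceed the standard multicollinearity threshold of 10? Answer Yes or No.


The threshold is 10.
VIF = 16.07 is >= 10.
Multicollinearity indication: Yes.

Yes


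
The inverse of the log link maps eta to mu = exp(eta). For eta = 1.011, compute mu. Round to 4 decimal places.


Apply the inverse link:
mu = e^1.011 = 2.7483.

2.7483


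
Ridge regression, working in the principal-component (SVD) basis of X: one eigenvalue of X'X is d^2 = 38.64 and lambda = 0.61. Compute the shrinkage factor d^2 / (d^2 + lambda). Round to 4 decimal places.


Denominator = d^2 + lambda = 38.64 + 0.61 = 39.2500.
Shrinkage = 38.64 / 39.2500 = 0.9845.

0.9845


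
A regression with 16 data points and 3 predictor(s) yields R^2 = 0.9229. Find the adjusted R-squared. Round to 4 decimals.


Plug in: Adj R^2 = 1 - (1 - 0.9229) * 15/12.
= 1 - 0.0771 * 15/12
= 1 - 1.1565 / 12
= 1 - 0.0964 = 0.9036.

0.9036


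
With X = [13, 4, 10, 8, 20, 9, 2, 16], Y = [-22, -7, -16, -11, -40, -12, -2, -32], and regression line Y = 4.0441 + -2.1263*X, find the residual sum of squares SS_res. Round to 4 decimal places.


For each point, residual = actual - predicted.
Residuals: [1.5978, -2.5389, 1.2189, 1.9663, -1.5181, 3.0926, -1.7915, -2.0233].
Sum of squared residuals = 33.5230.

33.5230


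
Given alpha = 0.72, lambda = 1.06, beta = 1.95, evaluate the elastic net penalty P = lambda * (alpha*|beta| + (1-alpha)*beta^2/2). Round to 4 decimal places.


L1 component = 0.72 * |1.95| = 1.4040.
L2 component = 0.28 * 1.95^2 / 2 = 0.5324.
Penalty = 1.06 * (1.4040 + 0.5324) = 1.06 * 1.9364 = 2.0525.

2.0525


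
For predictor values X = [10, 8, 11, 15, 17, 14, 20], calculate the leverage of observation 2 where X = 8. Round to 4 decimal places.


n = 7, xbar = 13.5714.
SXX = sum((xi - xbar)^2) = 105.7143.
h = 1/7 + (8 - 13.5714)^2 / 105.7143 = 0.4365.

0.4365


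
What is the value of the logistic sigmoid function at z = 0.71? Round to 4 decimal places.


Compute exp(-0.7100) = 0.4916.
Sigmoid = 1 / (1 + 0.4916) = 1 / 1.4916 = 0.6704.

0.6704


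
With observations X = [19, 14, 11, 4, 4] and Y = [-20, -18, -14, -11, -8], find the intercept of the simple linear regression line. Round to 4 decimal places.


Compute b1 = -0.7305 from the OLS formula.
With xbar = 10.4000 and ybar = -14.2000, the intercept is:
b0 = -14.2000 - -0.7305 * 10.4000 = -6.6028.

-6.6028


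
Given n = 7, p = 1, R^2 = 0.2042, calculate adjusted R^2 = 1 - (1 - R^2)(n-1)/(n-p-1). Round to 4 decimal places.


Plug in: Adj R^2 = 1 - (1 - 0.2042) * 6/5.
= 1 - 0.7958 * 6/5
= 1 - 4.7748 / 5
= 1 - 0.9550 = 0.0450.

0.0450


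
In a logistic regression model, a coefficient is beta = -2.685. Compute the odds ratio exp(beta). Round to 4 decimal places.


The odds ratio is computed as:
OR = e^(-2.685) = 0.0682.

0.0682


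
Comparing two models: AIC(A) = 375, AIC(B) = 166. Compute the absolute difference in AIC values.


|AIC_A - AIC_B| = |375 - 166| = 209.
Model B is preferred (lower AIC).

209


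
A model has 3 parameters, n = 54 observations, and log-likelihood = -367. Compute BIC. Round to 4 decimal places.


ln(54) = 3.988984.
k * ln(n) = 3 * 3.988984 = 11.966952.
-2L = 734.
BIC = 11.966952 + 734 = 745.966952, which rounds to 745.9670.

745.9670


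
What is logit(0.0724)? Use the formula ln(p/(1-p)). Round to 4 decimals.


The odds are p/(1-p) = 0.0724 / 0.9276 = 0.0781.
logit(p) = ln(0.0781) = -2.5504.

-2.5504


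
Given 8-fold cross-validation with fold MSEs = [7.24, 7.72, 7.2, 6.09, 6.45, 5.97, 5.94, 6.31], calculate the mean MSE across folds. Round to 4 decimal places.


Sum of fold MSEs = 52.9200.
Average = 52.9200 / 8 = 6.6150.

6.6150


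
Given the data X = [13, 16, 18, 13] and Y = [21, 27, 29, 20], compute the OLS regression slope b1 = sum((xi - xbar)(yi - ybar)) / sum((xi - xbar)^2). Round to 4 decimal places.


Calculate xbar = 15.0000, ybar = 24.2500.
S_xx = 18.0000, S_xy = 32.0000.
Using b1 = S_xy / S_xx = 32.0000 / 18.0000, we get b1 = 1.7778.

1.7778


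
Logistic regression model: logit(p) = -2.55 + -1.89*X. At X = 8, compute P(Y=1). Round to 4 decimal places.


z = -2.55 + -1.89 * 8 = -17.6700.
Sigmoid: P = 1 / (1 + exp(17.6700)) = 0.0000.

0.0000


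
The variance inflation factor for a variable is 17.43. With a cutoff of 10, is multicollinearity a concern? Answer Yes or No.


Check: VIF = 17.43 vs threshold = 10.
Since 17.43 >= 10, the answer is Yes.

Yes


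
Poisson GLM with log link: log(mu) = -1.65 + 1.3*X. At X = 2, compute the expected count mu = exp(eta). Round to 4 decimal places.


eta = -1.65 + 1.3 * 2 = 0.9500.
mu = exp(0.9500) = 2.5857.

2.5857


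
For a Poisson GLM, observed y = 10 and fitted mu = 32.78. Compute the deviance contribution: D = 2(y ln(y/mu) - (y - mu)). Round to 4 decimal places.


y/mu = 10/32.78 = 0.305064 (approx.), and ln(10/32.78) = -1.187233.
y * ln(y/mu) = 10 * -1.187233 = -11.872330.
y - mu = -22.78.
D = 2 * (-11.872330 - -22.78) = 21.815340, which rounds to 21.8153.

21.8153


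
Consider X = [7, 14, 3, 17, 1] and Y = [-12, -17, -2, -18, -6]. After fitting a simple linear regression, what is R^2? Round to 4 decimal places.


The fitted line is Y = -3.1799 + -0.9310*X.
SSres = 26.2887, SStot = 192.0000.
R^2 = 1 - SSres/SStot = 0.8631.

0.8631


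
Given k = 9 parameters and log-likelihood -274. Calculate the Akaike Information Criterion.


AIC = 2*9 - 2*(-274).
= 18 + 548 = 566.

566


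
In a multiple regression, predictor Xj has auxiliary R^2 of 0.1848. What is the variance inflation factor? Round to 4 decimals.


Denominator: 1 - 0.1848 = 0.8152.
VIF = 1 / 0.8152 = 1.2267.

1.2267


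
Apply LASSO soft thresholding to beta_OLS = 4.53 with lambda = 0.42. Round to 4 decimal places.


Check: |4.53| = 4.53 vs lambda = 0.42.
Since |beta| > lambda, coefficient = sign(beta)*(|beta| - lambda) = 4.1100.
Soft-thresholded coefficient = 4.1100.

4.1100


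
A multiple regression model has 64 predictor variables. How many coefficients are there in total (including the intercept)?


Total coefficients = number of predictors + 1 (for the intercept).
= 64 + 1 = 65.

65


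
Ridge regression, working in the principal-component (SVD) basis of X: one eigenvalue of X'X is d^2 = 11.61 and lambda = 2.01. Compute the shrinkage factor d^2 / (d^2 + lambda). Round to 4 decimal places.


d^2 + lambda = 11.61 + 2.01 = 13.6200.
Shrinkage factor = 11.61/13.6200 = 0.8524.

0.8524


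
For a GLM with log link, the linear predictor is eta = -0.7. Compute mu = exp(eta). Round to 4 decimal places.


mu = exp(eta) = exp(-0.7).
= 0.4966.

0.4966


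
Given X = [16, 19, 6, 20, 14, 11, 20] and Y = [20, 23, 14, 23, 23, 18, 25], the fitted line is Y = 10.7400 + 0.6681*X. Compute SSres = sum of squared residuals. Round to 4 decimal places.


Predicted values from Y = 10.7400 + 0.6681*X.
Residuals: [-1.4296, -0.4339, -0.7486, -1.1020, 2.9066, -0.0891, 0.8980].
SSres = 13.2695.

13.2695


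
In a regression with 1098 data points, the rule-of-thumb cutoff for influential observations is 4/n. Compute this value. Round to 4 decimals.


The threshold is 4/n.
4/1098 = 0.0036.

0.0036


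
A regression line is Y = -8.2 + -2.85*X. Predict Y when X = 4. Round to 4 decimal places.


Plug X = 4 into Y = -8.2 + -2.85*X:
Y = -8.2 + -11.4000 = -19.6000.

-19.6000


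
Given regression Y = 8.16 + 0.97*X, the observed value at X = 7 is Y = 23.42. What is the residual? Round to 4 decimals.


Fitted value at X = 7 is yhat = 8.16 + 0.97*7 = 14.9500.
Residual = 23.42 - 14.9500 = 8.4700.

8.4700


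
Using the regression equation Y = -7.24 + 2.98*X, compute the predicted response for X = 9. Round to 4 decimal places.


Substitute X = 9 into the equation:
Y = -7.24 + 2.98 * 9 = -7.24 + 26.8200 = 19.5800.

19.5800


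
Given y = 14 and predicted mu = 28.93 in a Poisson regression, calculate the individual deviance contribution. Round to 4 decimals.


y/mu = 14/28.93 = 0.483927 (approx.), and ln(14/28.93) = -0.725822.
y * ln(y/mu) = 14 * -0.725822 = -10.161508.
y - mu = -14.93.
D = 2 * (-10.161508 - -14.93) = 9.536984, which rounds to 9.5370.

9.5370


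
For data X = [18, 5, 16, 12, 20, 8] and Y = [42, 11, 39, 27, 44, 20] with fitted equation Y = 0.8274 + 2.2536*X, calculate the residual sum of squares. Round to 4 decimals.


Predicted values from Y = 0.8274 + 2.2536*X.
Residuals: [0.6078, -1.0954, 2.1150, -0.8706, -1.8994, 1.1438].
SSres = 11.7165.

11.7165


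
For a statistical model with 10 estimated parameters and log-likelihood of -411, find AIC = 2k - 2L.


AIC = 2k - 2*loglik = 2(10) - 2(-411).
= 20 + 822 = 842.

842


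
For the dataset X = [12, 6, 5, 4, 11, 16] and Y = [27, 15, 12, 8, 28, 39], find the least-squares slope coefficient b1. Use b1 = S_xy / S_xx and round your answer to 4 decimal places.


Calculate xbar = 9.0000, ybar = 21.5000.
S_xx = 112.0000, S_xy = 277.0000.
Using b1 = S_xy / S_xx = 277.0000 / 112.0000, we get b1 = 2.4732.

2.4732


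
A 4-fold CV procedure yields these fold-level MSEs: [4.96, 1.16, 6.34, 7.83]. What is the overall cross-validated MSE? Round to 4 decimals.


Sum of fold MSEs = 20.2900.
Average = 20.2900 / 4 = 5.0725.

5.0725


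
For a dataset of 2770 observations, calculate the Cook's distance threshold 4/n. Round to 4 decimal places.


Using the rule of thumb:
Threshold = 4 / 2770 = 0.0014.

0.0014


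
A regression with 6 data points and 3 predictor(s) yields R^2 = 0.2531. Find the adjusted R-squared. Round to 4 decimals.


Plug in: Adj R^2 = 1 - (1 - 0.2531) * 5/2.
= 1 - 0.7469 * 5/2
= 1 - 3.7345 / 2
= 1 - 1.8673 = -0.8673.

-0.8673


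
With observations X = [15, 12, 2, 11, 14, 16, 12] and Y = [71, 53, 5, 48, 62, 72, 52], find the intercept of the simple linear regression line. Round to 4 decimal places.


First find the slope: b1 = 4.8731.
Means: xbar = 11.7143, ybar = 51.8571.
b0 = ybar - b1 * xbar = 51.8571 - 4.8731 * 11.7143 = -5.2274.

-5.2274


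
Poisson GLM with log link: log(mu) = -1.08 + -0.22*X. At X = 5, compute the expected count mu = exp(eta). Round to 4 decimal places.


eta = -1.08 + -0.22 * 5 = -2.1800.
mu = exp(-2.1800) = 0.1130.

0.1130


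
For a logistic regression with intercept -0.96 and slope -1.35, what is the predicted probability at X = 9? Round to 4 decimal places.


Compute z = -0.96 + (-1.35)(9) = -13.1100.
exp(-z) = 493856.3676.
P = 1/(1 + 493856.3676) = 0.0000.

0.0000


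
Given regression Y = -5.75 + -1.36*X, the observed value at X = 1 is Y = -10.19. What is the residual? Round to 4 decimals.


Fitted value at X = 1 is yhat = -5.75 + -1.36*1 = -7.1100.
Residual = -10.19 - -7.1100 = -3.0800.

-3.0800


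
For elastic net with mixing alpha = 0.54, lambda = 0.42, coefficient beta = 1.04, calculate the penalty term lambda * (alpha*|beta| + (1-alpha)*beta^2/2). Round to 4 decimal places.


alpha * |beta| = 0.54 * 1.04 = 0.5616.
(1-alpha) * beta^2/2 = 0.46 * 1.0816/2 = 0.2488.
Total = 0.42 * (0.5616 + 0.2488) = 0.3404.

0.3404


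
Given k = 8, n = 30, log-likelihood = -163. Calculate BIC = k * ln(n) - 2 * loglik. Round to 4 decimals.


ln(30) = 3.401197.
k * ln(n) = 8 * 3.401197 = 27.209576.
-2L = 326.
BIC = 27.209576 + 326 = 353.209576, which rounds to 353.2096.

353.2096


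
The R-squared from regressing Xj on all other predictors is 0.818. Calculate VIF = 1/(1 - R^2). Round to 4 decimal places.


VIF = 1 / (1 - 0.818).
= 1 / 0.182 = 5.4945.

5.4945


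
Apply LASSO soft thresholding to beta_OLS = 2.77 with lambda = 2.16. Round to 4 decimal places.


|beta_OLS| = 2.77.
lambda = 2.16.
Since |beta| > lambda, coefficient = sign(beta)*(|beta| - lambda) = 0.6100.
Result = 0.6100.

0.6100


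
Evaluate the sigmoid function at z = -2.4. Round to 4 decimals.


Compute exp(2.4000) = 11.0232.
Sigmoid = 1 / (1 + 11.0232) = 1 / 12.0232 = 0.0832.

0.0832


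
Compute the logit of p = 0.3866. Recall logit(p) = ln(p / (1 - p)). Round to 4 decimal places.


Compute the odds: 0.3866/0.6134 = 0.6303.
Take the natural log: ln(0.6303) = -0.4616.

-0.4616


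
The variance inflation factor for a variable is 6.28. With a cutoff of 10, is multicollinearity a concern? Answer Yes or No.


Compare VIF = 6.28 to the threshold of 10.
6.28 < 10, so the answer is No.

No


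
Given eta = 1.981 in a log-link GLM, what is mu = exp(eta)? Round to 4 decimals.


Apply the inverse link:
mu = e^1.981 = 7.2500.

7.2500


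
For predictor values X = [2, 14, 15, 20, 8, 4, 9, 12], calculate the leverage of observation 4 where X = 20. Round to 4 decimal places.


Mean of X: xbar = 10.5000.
SXX = 248.0000.
For X = 20: h = 1/8 + (20 - 10.5000)^2/248.0000 = 0.4889.

0.4889


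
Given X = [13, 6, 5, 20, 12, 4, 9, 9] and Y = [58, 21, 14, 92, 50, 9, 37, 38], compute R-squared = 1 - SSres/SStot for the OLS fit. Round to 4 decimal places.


The fitted line is Y = -10.5679 + 5.1736*X.
SSres = 13.1018, SStot = 5138.8750.
R^2 = 1 - SSres/SStot = 0.9975.

0.9975


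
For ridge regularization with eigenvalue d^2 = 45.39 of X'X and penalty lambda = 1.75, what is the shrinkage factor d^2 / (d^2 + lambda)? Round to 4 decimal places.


Compute the denominator: 45.39 + 1.75 = 47.1400.
Shrinkage factor = 45.39 / 47.1400 = 0.9629.

0.9629


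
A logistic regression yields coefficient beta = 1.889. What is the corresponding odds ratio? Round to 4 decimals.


exp(1.889) = 6.6128.
So the odds ratio is 6.6128.

6.6128


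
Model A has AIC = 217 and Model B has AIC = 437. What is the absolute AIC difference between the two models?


Absolute difference = |217 - 437| = 220.
The model with lower AIC (A) is preferred.

220


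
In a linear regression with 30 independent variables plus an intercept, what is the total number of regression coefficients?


Each predictor gets one coefficient, plus one intercept.
Total parameters = 30 + 1 = 31.

31


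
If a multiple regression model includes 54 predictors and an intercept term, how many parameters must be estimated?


Including the intercept, the model has 54 predictor coefficients + 1 intercept.
Total = 55.

55


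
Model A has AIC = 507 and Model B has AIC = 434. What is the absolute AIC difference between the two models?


Compute |507 - 434| = 73.
Model B has the smaller AIC.

73


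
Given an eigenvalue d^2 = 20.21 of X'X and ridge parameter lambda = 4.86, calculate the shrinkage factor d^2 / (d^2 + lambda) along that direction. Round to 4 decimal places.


Denominator = d^2 + lambda = 20.21 + 4.86 = 25.0700.
Shrinkage = 20.21 / 25.0700 = 0.8061.

0.8061


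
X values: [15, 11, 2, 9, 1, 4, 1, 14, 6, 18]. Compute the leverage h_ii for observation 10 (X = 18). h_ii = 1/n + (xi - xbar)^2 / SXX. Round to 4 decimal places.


Mean of X: xbar = 8.1000.
SXX = 348.9000.
For X = 18: h = 1/10 + (18 - 8.1000)^2/348.9000 = 0.3809.

0.3809


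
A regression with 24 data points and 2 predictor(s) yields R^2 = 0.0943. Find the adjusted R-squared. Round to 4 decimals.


Adjusted R^2 = 1 - (1 - R^2) * (n-1)/(n-p-1).
(1 - R^2) = 0.9057.
(n-1)/(n-p-1) = 23/21.
(1 - R^2) * (n-1) = 0.9057 * 23 = 20.8311.
Divide by (n-p-1): 20.8311 / 21 = 0.9920.
Adj R^2 = 1 - 0.9920 = 0.0080.

0.0080


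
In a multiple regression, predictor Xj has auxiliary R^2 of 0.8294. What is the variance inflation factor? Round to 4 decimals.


VIF = 1 / (1 - 0.8294).
= 1 / 0.1706 = 5.8617.

5.8617


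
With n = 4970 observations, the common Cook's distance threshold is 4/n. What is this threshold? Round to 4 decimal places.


Using the rule of thumb:
Threshold = 4 / 4970 = 0.0008.

0.0008


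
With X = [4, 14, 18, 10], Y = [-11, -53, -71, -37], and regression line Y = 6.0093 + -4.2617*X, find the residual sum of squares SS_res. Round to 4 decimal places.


Predicted values from Y = 6.0093 + -4.2617*X.
Residuals: [0.0375, 0.6545, -0.2987, -0.3923].
SSres = 0.6729.

0.6729


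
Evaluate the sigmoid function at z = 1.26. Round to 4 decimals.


Compute exp(-1.2600) = 0.2837.
Sigmoid = 1 / (1 + 0.2837) = 1 / 1.2837 = 0.7790.

0.7790


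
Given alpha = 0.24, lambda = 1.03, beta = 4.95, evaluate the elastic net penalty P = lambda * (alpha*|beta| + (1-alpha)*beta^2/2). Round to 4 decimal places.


Compute:
L1 = 0.24 * 4.95 = 1.1880.
L2 = 0.76 * 4.95^2 / 2 = 9.3110.
Penalty = 1.03 * (1.1880 + 9.3110) = 10.8139.

10.8139


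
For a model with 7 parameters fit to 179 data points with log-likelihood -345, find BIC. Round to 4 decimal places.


k * ln(n) = 7 * ln(179) = 7 * 5.187386 = 36.311702.
-2 * loglik = -2 * (-345) = 690.
BIC = 36.311702 + 690 = 726.311702, which rounds to 726.3117.

726.3117


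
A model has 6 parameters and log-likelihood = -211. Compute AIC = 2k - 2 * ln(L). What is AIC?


Compute:
2k = 2*6 = 12.
-2*loglik = -2*(-211) = 422.
AIC = 12 + 422 = 434.

434


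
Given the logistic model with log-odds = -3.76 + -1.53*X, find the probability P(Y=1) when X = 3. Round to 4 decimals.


Compute z = -3.76 + (-1.53)(3) = -8.3500.
exp(-z) = 4230.1807.
P = 1/(1 + 4230.1807) = 0.0002.

0.0002


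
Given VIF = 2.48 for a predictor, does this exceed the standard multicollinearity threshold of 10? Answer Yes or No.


Check: VIF = 2.48 vs threshold = 10.
Since 2.48 < 10, the answer is No.

No


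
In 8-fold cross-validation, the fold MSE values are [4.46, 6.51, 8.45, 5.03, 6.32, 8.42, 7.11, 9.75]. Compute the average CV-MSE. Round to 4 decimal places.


Sum of fold MSEs = 56.0500.
Average = 56.0500 / 8 = 7.0063.

7.0063


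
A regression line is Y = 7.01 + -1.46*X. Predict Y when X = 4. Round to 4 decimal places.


Predicted value:
Y = 7.01 + (-1.46)(4) = 7.01 + -5.8400 = 1.1700.

1.1700


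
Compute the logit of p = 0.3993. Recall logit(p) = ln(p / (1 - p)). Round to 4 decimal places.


1 - p = 0.6007.
p/(1-p) = 0.6647.
logit = ln(0.6647) = -0.4084.

-0.4084


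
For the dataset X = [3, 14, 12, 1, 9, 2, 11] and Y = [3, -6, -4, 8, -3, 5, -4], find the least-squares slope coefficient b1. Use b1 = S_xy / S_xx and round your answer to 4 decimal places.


Calculate xbar = 7.4286, ybar = -0.1429.
S_xx = 169.7143, S_xy = -168.5714.
Using b1 = S_xy / S_xx = -168.5714 / 169.7143, we get b1 = -0.9933.

-0.9933


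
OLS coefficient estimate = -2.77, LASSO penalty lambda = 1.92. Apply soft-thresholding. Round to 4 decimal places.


|beta_OLS| = 2.77.
lambda = 1.92.
Since |beta| > lambda, coefficient = sign(beta)*(|beta| - lambda) = -0.8500.
Result = -0.8500.

-0.8500


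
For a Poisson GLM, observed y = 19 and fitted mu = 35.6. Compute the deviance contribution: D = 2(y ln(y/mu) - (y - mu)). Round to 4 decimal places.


Compute y*ln(y/mu) = 19*ln(19/35.6) = 19*-0.627907 = -11.930233.
y - mu = -16.6.
D = 2*(-11.930233 - (-16.6)) = 9.339534, which rounds to 9.3395.

9.3395


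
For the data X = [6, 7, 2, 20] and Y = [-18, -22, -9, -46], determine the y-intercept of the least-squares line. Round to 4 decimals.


The slope is b1 = -2.0178.
Sample means are xbar = 8.7500 and ybar = -23.7500.
Intercept: b0 = -23.7500 - (-2.0178)(8.7500) = -6.0944.

-6.0944


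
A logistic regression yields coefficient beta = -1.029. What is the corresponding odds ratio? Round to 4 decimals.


exp(-1.029) = 0.3574.
So the odds ratio is 0.3574.

0.3574


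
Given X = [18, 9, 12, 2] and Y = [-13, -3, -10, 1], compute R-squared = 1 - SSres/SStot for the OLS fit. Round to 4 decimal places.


Fit the OLS line: b0 = 3.2279, b1 = -0.9247.
SSres = 9.2467.
SStot = 122.7500.
R^2 = 1 - 9.2467/122.7500 = 0.9247.

0.9247
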